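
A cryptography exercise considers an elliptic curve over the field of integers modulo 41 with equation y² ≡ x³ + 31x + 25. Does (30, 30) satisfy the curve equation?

y² = 30² ≡ 39; x³ + 31x + 25 = 27955 ≡ 34 (mod 41). 39 ≠ 34.

no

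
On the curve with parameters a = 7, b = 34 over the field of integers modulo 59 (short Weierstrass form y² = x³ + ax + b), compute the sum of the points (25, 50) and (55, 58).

(58, 12)

(25, 50) + (55, 58). λ = (58 - 50)/(55 - 25) ≡ 8/30 mod 59. 30⁻¹ ≡ 2 (mod 59) since 30·2 = 60 ≡ 1, so λ ≡ 16.
  x = λ² - 25 - 55 = 256 - 80 ≡ 58; y = λ·(25 - 58) - 50 ≡ 12. → (58, 12)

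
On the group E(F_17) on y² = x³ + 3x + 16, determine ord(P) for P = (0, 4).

5

2P: tangent at (0, 4): λ = (3·0² + 3)/(2·4) ≡ 3/8. 8⁻¹ ≡ 15 (mod 17), so λ ≡ 3·15 ≡ 11.
  x = λ² - 0 - 0 = 121 - 0 ≡ 2; y = λ·(0 - 2) - 4 ≡ 8. → (2, 8)
3P: (2, 8) + (0, 4). λ = (4 - 8)/(0 - 2) ≡ 13/15 mod 17. 15⁻¹ ≡ 8 (mod 17) since 15·8 = 120 ≡ 1, so λ ≡ 2.
  x = λ² - 2 - 0 = 4 - 2 ≡ 2; y = λ·(2 - 2) - 8 ≡ 9. → (2, 9)
4P: (2, 9) + (0, 4). λ = (4 - 9)/(0 - 2) ≡ 12/15 mod 17. 15⁻¹ ≡ 8 (mod 17) since 15·8 = 120 ≡ 1, so λ ≡ 11.
  x = λ² - 2 - 0 = 121 - 2 ≡ 0; y = λ·(2 - 0) - 9 ≡ 13. → (0, 13)
5P: (0, 13) + (0, 4): same x and y₁ ≡ -y₂, so the sum is ∞.
5P = ∞, so the order is 5.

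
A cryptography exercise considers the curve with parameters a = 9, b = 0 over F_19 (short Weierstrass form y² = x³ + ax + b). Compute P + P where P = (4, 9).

(11, 10)

tangent at (4, 9): λ = (3·4² + 9)/(2·9) ≡ 0/18. 18⁻¹ ≡ 18 (mod 19), so λ ≡ 0·18 ≡ 0.
  x = λ² - 4 - 4 = 0 - 8 ≡ 11; y = λ·(4 - 11) - 9 ≡ 10. → (11, 10)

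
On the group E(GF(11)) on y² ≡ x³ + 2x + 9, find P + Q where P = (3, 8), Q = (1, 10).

(8, 8)

(3, 8) + (1, 10). λ = (10 - 8)/(1 - 3) ≡ 2/9 mod 11. 9⁻¹ ≡ 5 (mod 11), so λ ≡ 10.
  x = λ² - 3 - 1 = 100 - 4 ≡ 8; y = λ·(3 - 8) - 8 ≡ 8. → (8, 8)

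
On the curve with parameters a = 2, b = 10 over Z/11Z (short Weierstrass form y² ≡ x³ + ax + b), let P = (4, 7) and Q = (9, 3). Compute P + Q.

(4, 7) + (9, 3). λ = (3 - 7)/(9 - 4) ≡ 7/5 mod 11. 5⁻¹ ≡ 9 (mod 11), so λ ≡ 8.
  x = λ² - 4 - 9 = 64 - 13 ≡ 7; y = λ·(4 - 7) - 7 ≡ 2. → (7, 2)

(7, 2)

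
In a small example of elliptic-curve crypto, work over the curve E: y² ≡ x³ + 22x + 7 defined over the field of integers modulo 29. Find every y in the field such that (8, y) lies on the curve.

x³ + 22x + 7 = 695 ≡ 28 (mod 29).
Square roots of 28 mod 29: 12 and 17 (since 12² = 144 ≡ 28).

12, 17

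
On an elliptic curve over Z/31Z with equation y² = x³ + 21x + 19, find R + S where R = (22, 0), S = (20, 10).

(14, 22)

(22, 0) + (20, 10). λ = (10 - 0)/(20 - 22) ≡ 10/29 mod 31. 29⁻¹ ≡ 15 (mod 31), so λ ≡ 26.
  x = λ² - 22 - 20 = 676 - 42 ≡ 14; y = λ·(22 - 14) - 0 ≡ 22. → (14, 22)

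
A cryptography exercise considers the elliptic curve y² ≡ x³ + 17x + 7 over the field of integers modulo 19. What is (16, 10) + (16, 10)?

tangent at (16, 10): λ = (3·16² + 17)/(2·10) ≡ 6/1. 1⁻¹ ≡ 1 (mod 19), so λ ≡ 6·1 ≡ 6.
  x = λ² - 16 - 16 = 36 - 32 ≡ 4; y = λ·(16 - 4) - 10 ≡ 5. → (4, 5)

(4, 5)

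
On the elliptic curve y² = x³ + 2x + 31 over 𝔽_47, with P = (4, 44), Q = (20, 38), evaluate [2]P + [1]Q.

First 2P:
Repeated addition: build up to 2P.
2P: tangent at (4, 44): λ = (3·4² + 2)/(2·44) ≡ 3/41. 41⁻¹ ≡ 39 (mod 47) since 41·39 = 1599 ≡ 1, so λ ≡ 3·39 ≡ 23.
  x = λ² - 4 - 4 = 529 - 8 ≡ 4; y = λ·(4 - 4) - 44 ≡ 3. → (4, 3)
2P = (4, 3).
Finally 2P + Q:
(4, 3) + (20, 38). λ = (38 - 3)/(20 - 4) ≡ 35/16 mod 47. 16⁻¹ ≡ 3 (mod 47), so λ ≡ 11.
  x = λ² - 4 - 20 = 121 - 24 ≡ 3; y = λ·(4 - 3) - 3 ≡ 8. → (3, 8)

(3, 8)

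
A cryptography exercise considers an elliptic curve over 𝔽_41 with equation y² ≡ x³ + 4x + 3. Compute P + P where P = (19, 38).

tangent at (19, 38): λ = (3·19² + 4)/(2·38) ≡ 21/35. 35⁻¹ ≡ 34 (mod 41) since 35·34 = 1190 ≡ 1, so λ ≡ 21·34 ≡ 17.
  x = λ² - 19 - 19 = 289 - 38 ≡ 5; y = λ·(19 - 5) - 38 ≡ 36. → (5, 36)

(5, 36)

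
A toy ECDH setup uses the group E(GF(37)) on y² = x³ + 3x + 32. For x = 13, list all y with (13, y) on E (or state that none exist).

x³ + 3x + 32 = 2268 ≡ 11 (mod 37).
Square roots of 11 mod 37: 14 and 23 (since 14² = 196 ≡ 11).

14, 23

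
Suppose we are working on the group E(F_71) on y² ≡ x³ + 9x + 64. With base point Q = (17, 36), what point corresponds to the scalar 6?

Double-and-add on 6 = (110)₂. Start with Q = (17, 36) for the leading 1-bit.
double: tangent at (17, 36): λ = (3·17² + 9)/(2·36) ≡ 24/1. 1⁻¹ ≡ 1 (mod 71) since 1·1 = 1 ≡ 1, so λ ≡ 24·1 ≡ 24.
  x = λ² - 17 - 17 = 576 - 34 ≡ 45; y = λ·(17 - 45) - 36 ≡ 2. → (45, 2)
add Q: (45, 2) + (17, 36). λ = (36 - 2)/(17 - 45) ≡ 34/43 mod 71. 43⁻¹ ≡ 38 (mod 71) since 43·38 = 1634 ≡ 1, so λ ≡ 14.
  x = λ² - 45 - 17 = 196 - 62 ≡ 63; y = λ·(45 - 63) - 2 ≡ 30. → (63, 30)
double: tangent at (63, 30): λ = (3·63² + 9)/(2·30) ≡ 59/60. 60⁻¹ ≡ 58 (mod 71), so λ ≡ 59·58 ≡ 14.
  x = λ² - 63 - 63 = 196 - 126 ≡ 70; y = λ·(63 - 70) - 30 ≡ 14. → (70, 14)

(70, 14)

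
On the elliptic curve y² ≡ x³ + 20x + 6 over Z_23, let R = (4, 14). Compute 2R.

(4, 9)

tangent at (4, 14): λ = (3·4² + 20)/(2·14) ≡ 22/5. 5⁻¹ ≡ 14 (mod 23), so λ ≡ 22·14 ≡ 9.
  x = λ² - 4 - 4 = 81 - 8 ≡ 4; y = λ·(4 - 4) - 14 ≡ 9. → (4, 9)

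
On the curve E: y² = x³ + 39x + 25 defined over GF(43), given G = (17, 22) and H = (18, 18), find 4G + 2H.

(27, 11)

First 4G:
Double-and-add on 4 = (100)₂. Start with G = (17, 22) for the leading 1-bit.
double: tangent at (17, 22): λ = (3·17² + 39)/(2·22) ≡ 3/1. 1⁻¹ ≡ 1 (mod 43), so λ ≡ 3·1 ≡ 3.
  x = λ² - 17 - 17 = 9 - 34 ≡ 18; y = λ·(17 - 18) - 22 ≡ 18. → (18, 18)
double: tangent at (18, 18): λ = (3·18² + 39)/(2·18) ≡ 22/36. 36⁻¹ ≡ 6 (mod 43), so λ ≡ 22·6 ≡ 3.
  x = λ² - 18 - 18 = 9 - 36 ≡ 16; y = λ·(18 - 16) - 18 ≡ 31. → (16, 31)
4G = (16, 31).
Next 2H:
Repeated addition: build up to 2H.
2H: tangent at (18, 18): λ = (3·18² + 39)/(2·18) ≡ 22/36. 36⁻¹ ≡ 6 (mod 43), so λ ≡ 22·6 ≡ 3.
  x = λ² - 18 - 18 = 9 - 36 ≡ 16; y = λ·(18 - 16) - 18 ≡ 31. → (16, 31)
2H = (16, 31).
Finally 4G + 2H:
tangent at (16, 31): λ = (3·16² + 39)/(2·31) ≡ 33/19. 19⁻¹ ≡ 34 (mod 43), so λ ≡ 33·34 ≡ 4.
  x = λ² - 16 - 16 = 16 - 32 ≡ 27; y = λ·(16 - 27) - 31 ≡ 11. → (27, 11)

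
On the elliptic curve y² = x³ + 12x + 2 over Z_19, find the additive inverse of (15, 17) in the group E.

-(15, 17) = (15, -17 mod 19) = (15, 2).

(15, 2)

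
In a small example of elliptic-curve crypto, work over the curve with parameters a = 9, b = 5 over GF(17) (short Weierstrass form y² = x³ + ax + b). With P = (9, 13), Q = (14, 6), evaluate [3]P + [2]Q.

(3, 12)

First 3P:
Repeated addition: build up to 3P.
2P: tangent at (9, 13): λ = (3·9² + 9)/(2·13) ≡ 14/9. 9⁻¹ ≡ 2 (mod 17) since 9·2 = 18 ≡ 1, so λ ≡ 14·2 ≡ 11.
  x = λ² - 9 - 9 = 121 - 18 ≡ 1; y = λ·(9 - 1) - 13 ≡ 7. → (1, 7)
3P: (1, 7) + (9, 13). λ = (13 - 7)/(9 - 1) ≡ 6/8 mod 17. 8⁻¹ ≡ 15 (mod 17), so λ ≡ 5.
  x = λ² - 1 - 9 = 25 - 10 ≡ 15; y = λ·(1 - 15) - 7 ≡ 8. → (15, 8)
3P = (15, 8).
Next 2Q:
Repeated addition: build up to 2Q.
2Q: tangent at (14, 6): λ = (3·14² + 9)/(2·6) ≡ 2/12. 12⁻¹ ≡ 10 (mod 17) since 12·10 = 120 ≡ 1, so λ ≡ 2·10 ≡ 3.
  x = λ² - 14 - 14 = 9 - 28 ≡ 15; y = λ·(14 - 15) - 6 ≡ 8. → (15, 8)
2Q = (15, 8).
Finally 3P + 2Q:
tangent at (15, 8): λ = (3·15² + 9)/(2·8) ≡ 4/16. 16⁻¹ ≡ 16 (mod 17) since 16·16 = 256 ≡ 1, so λ ≡ 4·16 ≡ 13.
  x = λ² - 15 - 15 = 169 - 30 ≡ 3; y = λ·(15 - 3) - 8 ≡ 12. → (3, 12)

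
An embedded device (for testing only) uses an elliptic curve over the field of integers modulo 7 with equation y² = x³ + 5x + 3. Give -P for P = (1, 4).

-(1, 4) = (1, -4 mod 7) = (1, 3).

(1, 3)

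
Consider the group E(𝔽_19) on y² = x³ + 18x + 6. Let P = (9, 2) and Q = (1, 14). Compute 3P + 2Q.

(7, 0)

First 3P:
Repeated addition: build up to 3P.
2P: tangent at (9, 2): λ = (3·9² + 18)/(2·2) ≡ 14/4. 4⁻¹ ≡ 5 (mod 19), so λ ≡ 14·5 ≡ 13.
  x = λ² - 9 - 9 = 169 - 18 ≡ 18; y = λ·(9 - 18) - 2 ≡ 14. → (18, 14)
3P: (18, 14) + (9, 2). λ = (2 - 14)/(9 - 18) ≡ 7/10 mod 19. 10⁻¹ ≡ 2 (mod 19), so λ ≡ 14.
  x = λ² - 18 - 9 = 196 - 27 ≡ 17; y = λ·(18 - 17) - 14 ≡ 0. → (17, 0)
3P = (17, 0).
Next 2Q:
Repeated addition: build up to 2Q.
2Q: tangent at (1, 14): λ = (3·1² + 18)/(2·14) ≡ 2/9. 9⁻¹ ≡ 17 (mod 19) since 9·17 = 153 ≡ 1, so λ ≡ 2·17 ≡ 15.
  x = λ² - 1 - 1 = 225 - 2 ≡ 14; y = λ·(1 - 14) - 14 ≡ 0. → (14, 0)
2Q = (14, 0).
Finally 3P + 2Q:
(17, 0) + (14, 0). λ = (0 - 0)/(14 - 17) ≡ 0/16 mod 19. 16⁻¹ ≡ 6 (mod 19), so λ ≡ 0.
  x = λ² - 17 - 14 = 0 - 31 ≡ 7; y = λ·(17 - 7) - 0 ≡ 0. → (7, 0)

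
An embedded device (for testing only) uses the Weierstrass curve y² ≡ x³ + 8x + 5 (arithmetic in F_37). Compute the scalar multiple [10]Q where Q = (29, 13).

(21, 31)

Repeated addition: build up to 10Q.
2Q: tangent at (29, 13): λ = (3·29² + 8)/(2·13) ≡ 15/26. 26⁻¹ ≡ 10 (mod 37), so λ ≡ 15·10 ≡ 2.
  x = λ² - 29 - 29 = 4 - 58 ≡ 20; y = λ·(29 - 20) - 13 ≡ 5. → (20, 5)
3Q: (20, 5) + (29, 13). λ = (13 - 5)/(29 - 20) ≡ 8/9 mod 37. 9⁻¹ ≡ 33 (mod 37) since 9·33 = 297 ≡ 1, so λ ≡ 5.
  x = λ² - 20 - 29 = 25 - 49 ≡ 13; y = λ·(20 - 13) - 5 ≡ 30. → (13, 30)
4Q: (13, 30) + (29, 13). λ = (13 - 30)/(29 - 13) ≡ 20/16 mod 37. 16⁻¹ ≡ 7 (mod 37) since 16·7 = 112 ≡ 1, so λ ≡ 29.
  x = λ² - 13 - 29 = 841 - 42 ≡ 22; y = λ·(13 - 22) - 30 ≡ 5. → (22, 5)
5Q: (22, 5) + (29, 13). λ = (13 - 5)/(29 - 22) ≡ 8/7 mod 37. 7⁻¹ ≡ 16 (mod 37) since 7·16 = 112 ≡ 1, so λ ≡ 17.
  x = λ² - 22 - 29 = 289 - 51 ≡ 16; y = λ·(22 - 16) - 5 ≡ 23. → (16, 23)
6Q: (16, 23) + (29, 13). λ = (13 - 23)/(29 - 16) ≡ 27/13 mod 37. 13⁻¹ ≡ 20 (mod 37) since 13·20 = 260 ≡ 1, so λ ≡ 22.
  x = λ² - 16 - 29 = 484 - 45 ≡ 32; y = λ·(16 - 32) - 23 ≡ 32. → (32, 32)
7Q: (32, 32) + (29, 13). λ = (13 - 32)/(29 - 32) ≡ 18/34 mod 37. 34⁻¹ ≡ 12 (mod 37) since 34·12 = 408 ≡ 1, so λ ≡ 31.
  x = λ² - 32 - 29 = 961 - 61 ≡ 12; y = λ·(32 - 12) - 32 ≡ 33. → (12, 33)
8Q: (12, 33) + (29, 13). λ = (13 - 33)/(29 - 12) ≡ 17/17 mod 37. 17⁻¹ ≡ 24 (mod 37), so λ ≡ 1.
  x = λ² - 12 - 29 = 1 - 41 ≡ 34; y = λ·(12 - 34) - 33 ≡ 19. → (34, 19)
9Q: (34, 19) + (29, 13). λ = (13 - 19)/(29 - 34) ≡ 31/32 mod 37. 32⁻¹ ≡ 22 (mod 37), so λ ≡ 16.
  x = λ² - 34 - 29 = 256 - 63 ≡ 8; y = λ·(34 - 8) - 19 ≡ 27. → (8, 27)
10Q: (8, 27) + (29, 13). λ = (13 - 27)/(29 - 8) ≡ 23/21 mod 37. 21⁻¹ ≡ 30 (mod 37), so λ ≡ 24.
  x = λ² - 8 - 29 = 576 - 37 ≡ 21; y = λ·(8 - 21) - 27 ≡ 31. → (21, 31)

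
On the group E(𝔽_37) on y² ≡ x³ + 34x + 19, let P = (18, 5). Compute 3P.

Repeated addition: build up to 3P.
2P: tangent at (18, 5): λ = (3·18² + 34)/(2·5) ≡ 7/10. 10⁻¹ ≡ 26 (mod 37), so λ ≡ 7·26 ≡ 34.
  x = λ² - 18 - 18 = 1156 - 36 ≡ 10; y = λ·(18 - 10) - 5 ≡ 8. → (10, 8)
3P: (10, 8) + (18, 5). λ = (5 - 8)/(18 - 10) ≡ 34/8 mod 37. 8⁻¹ ≡ 14 (mod 37) since 8·14 = 112 ≡ 1, so λ ≡ 32.
  x = λ² - 10 - 18 = 1024 - 28 ≡ 34; y = λ·(10 - 34) - 8 ≡ 1. → (34, 1)

(34, 1)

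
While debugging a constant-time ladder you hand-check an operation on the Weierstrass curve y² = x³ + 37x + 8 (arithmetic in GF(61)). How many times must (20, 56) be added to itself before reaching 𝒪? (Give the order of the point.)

2P: tangent at (20, 56): λ = (3·20² + 37)/(2·56) ≡ 17/51. 51⁻¹ ≡ 6 (mod 61), so λ ≡ 17·6 ≡ 41.
  x = λ² - 20 - 20 = 1681 - 40 ≡ 55; y = λ·(20 - 55) - 56 ≡ 34. → (55, 34)
3P: (55, 34) + (20, 56). λ = (56 - 34)/(20 - 55) ≡ 22/26 mod 61. 26⁻¹ ≡ 54 (mod 61) since 26·54 = 1404 ≡ 1, so λ ≡ 29.
  x = λ² - 55 - 20 = 841 - 75 ≡ 34; y = λ·(55 - 34) - 34 ≡ 26. → (34, 26)
4P: (34, 26) + (20, 56). λ = (56 - 26)/(20 - 34) ≡ 30/47 mod 61. 47⁻¹ ≡ 13 (mod 61), so λ ≡ 24.
  x = λ² - 34 - 20 = 576 - 54 ≡ 34; y = λ·(34 - 34) - 26 ≡ 35. → (34, 35)
5P: (34, 35) + (20, 56). λ = (56 - 35)/(20 - 34) ≡ 21/47 mod 61. 47⁻¹ ≡ 13 (mod 61), so λ ≡ 29.
  x = λ² - 34 - 20 = 841 - 54 ≡ 55; y = λ·(34 - 55) - 35 ≡ 27. → (55, 27)
6P: (55, 27) + (20, 56). λ = (56 - 27)/(20 - 55) ≡ 29/26 mod 61. 26⁻¹ ≡ 54 (mod 61), so λ ≡ 41.
  x = λ² - 55 - 20 = 1681 - 75 ≡ 20; y = λ·(55 - 20) - 27 ≡ 5. → (20, 5)
7P: (20, 5) + (20, 56): same x and y₁ ≡ -y₂, so the sum is 𝒪.
7P = 𝒪, so the order is 7.

7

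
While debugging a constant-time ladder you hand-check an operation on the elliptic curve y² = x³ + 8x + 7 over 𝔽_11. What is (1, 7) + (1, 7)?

tangent at (1, 7): λ = (3·1² + 8)/(2·7) ≡ 0/3. 3⁻¹ ≡ 4 (mod 11), so λ ≡ 0·4 ≡ 0.
  x = λ² - 1 - 1 = 0 - 2 ≡ 9; y = λ·(1 - 9) - 7 ≡ 4. → (9, 4)

(9, 4)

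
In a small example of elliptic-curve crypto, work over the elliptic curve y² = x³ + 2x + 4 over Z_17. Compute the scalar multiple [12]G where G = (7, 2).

Double-and-add on 12 = (1100)₂. Start with G = (7, 2) for the leading 1-bit.
double: tangent at (7, 2): λ = (3·7² + 2)/(2·2) ≡ 13/4. 4⁻¹ ≡ 13 (mod 17) since 4·13 = 52 ≡ 1, so λ ≡ 13·13 ≡ 16.
  x = λ² - 7 - 7 = 256 - 14 ≡ 4; y = λ·(7 - 4) - 2 ≡ 12. → (4, 12)
add G: (4, 12) + (7, 2). λ = (2 - 12)/(7 - 4) ≡ 7/3 mod 17. 3⁻¹ ≡ 6 (mod 17) since 3·6 = 18 ≡ 1, so λ ≡ 8.
  x = λ² - 4 - 7 = 64 - 11 ≡ 2; y = λ·(4 - 2) - 12 ≡ 4. → (2, 4)
double: tangent at (2, 4): λ = (3·2² + 2)/(2·4) ≡ 14/8. 8⁻¹ ≡ 15 (mod 17) since 8·15 = 120 ≡ 1, so λ ≡ 14·15 ≡ 6.
  x = λ² - 2 - 2 = 36 - 4 ≡ 15; y = λ·(2 - 15) - 4 ≡ 3. → (15, 3)
double: tangent at (15, 3): λ = (3·15² + 2)/(2·3) ≡ 14/6. 6⁻¹ ≡ 3 (mod 17) since 6·3 = 18 ≡ 1, so λ ≡ 14·3 ≡ 8.
  x = λ² - 15 - 15 = 64 - 30 ≡ 0; y = λ·(15 - 0) - 3 ≡ 15. → (0, 15)

(0, 15)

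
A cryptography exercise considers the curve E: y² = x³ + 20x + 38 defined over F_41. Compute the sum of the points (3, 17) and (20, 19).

(20, 22)

(3, 17) + (20, 19). λ = (19 - 17)/(20 - 3) ≡ 2/17 mod 41. 17⁻¹ ≡ 29 (mod 41) since 17·29 = 493 ≡ 1, so λ ≡ 17.
  x = λ² - 3 - 20 = 289 - 23 ≡ 20; y = λ·(3 - 20) - 17 ≡ 22. → (20, 22)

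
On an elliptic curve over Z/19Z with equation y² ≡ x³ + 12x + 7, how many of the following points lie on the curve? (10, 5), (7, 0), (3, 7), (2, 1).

2

(10, 5): 5² ≡ 6, rhs ≡ 6 → on.
(7, 0): 0² ≡ 0, rhs ≡ 16 → off.
(3, 7): 7² ≡ 11, rhs ≡ 13 → off.
(2, 1): 1² ≡ 1, rhs ≡ 1 → on.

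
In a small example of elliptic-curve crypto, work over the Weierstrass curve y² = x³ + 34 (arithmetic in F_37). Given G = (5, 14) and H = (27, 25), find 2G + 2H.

First 2G:
Repeated addition: build up to 2G.
2G: tangent at (5, 14): λ = (3·5² + 0)/(2·14) ≡ 1/28. 28⁻¹ ≡ 4 (mod 37), so λ ≡ 1·4 ≡ 4.
  x = λ² - 5 - 5 = 16 - 10 ≡ 6; y = λ·(5 - 6) - 14 ≡ 19. → (6, 19)
2G = (6, 19).
Next 2H:
Repeated addition: build up to 2H.
2H: tangent at (27, 25): λ = (3·27² + 0)/(2·25) ≡ 4/13. 13⁻¹ ≡ 20 (mod 37), so λ ≡ 4·20 ≡ 6.
  x = λ² - 27 - 27 = 36 - 54 ≡ 19; y = λ·(27 - 19) - 25 ≡ 23. → (19, 23)
2H = (19, 23).
Finally 2G + 2H:
(6, 19) + (19, 23). λ = (23 - 19)/(19 - 6) ≡ 4/13 mod 37. 13⁻¹ ≡ 20 (mod 37) since 13·20 = 260 ≡ 1, so λ ≡ 6.
  x = λ² - 6 - 19 = 36 - 25 ≡ 11; y = λ·(6 - 11) - 19 ≡ 25. → (11, 25)

(11, 25)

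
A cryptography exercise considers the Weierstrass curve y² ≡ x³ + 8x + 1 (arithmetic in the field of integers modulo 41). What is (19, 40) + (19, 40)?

tangent at (19, 40): λ = (3·19² + 8)/(2·40) ≡ 25/39. 39⁻¹ ≡ 20 (mod 41) since 39·20 = 780 ≡ 1, so λ ≡ 25·20 ≡ 8.
  x = λ² - 19 - 19 = 64 - 38 ≡ 26; y = λ·(19 - 26) - 40 ≡ 27. → (26, 27)

(26, 27)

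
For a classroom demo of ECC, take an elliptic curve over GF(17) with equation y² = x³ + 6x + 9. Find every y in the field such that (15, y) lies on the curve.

none

x³ + 6x + 9 = 3474 ≡ 6 (mod 17).
6 is a non-residue mod 17; no y exists.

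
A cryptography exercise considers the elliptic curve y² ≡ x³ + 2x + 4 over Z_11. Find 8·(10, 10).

Write Q = (10, 10).
Repeated addition: build up to 8Q.
2Q: tangent at (10, 10): λ = (3·10² + 2)/(2·10) ≡ 5/9. 9⁻¹ ≡ 5 (mod 11) since 9·5 = 45 ≡ 1, so λ ≡ 5·5 ≡ 3.
  x = λ² - 10 - 10 = 9 - 20 ≡ 0; y = λ·(10 - 0) - 10 ≡ 9. → (0, 9)
3Q: (0, 9) + (10, 10). λ = (10 - 9)/(10 - 0) ≡ 1/10 mod 11. 10⁻¹ ≡ 10 (mod 11) since 10·10 = 100 ≡ 1, so λ ≡ 10.
  x = λ² - 0 - 10 = 100 - 10 ≡ 2; y = λ·(0 - 2) - 9 ≡ 4. → (2, 4)
4Q: (2, 4) + (10, 10). λ = (10 - 4)/(10 - 2) ≡ 6/8 mod 11. 8⁻¹ ≡ 7 (mod 11) since 8·7 = 56 ≡ 1, so λ ≡ 9.
  x = λ² - 2 - 10 = 81 - 12 ≡ 3; y = λ·(2 - 3) - 4 ≡ 9. → (3, 9)
5Q: (3, 9) + (10, 10). λ = (10 - 9)/(10 - 3) ≡ 1/7 mod 11. 7⁻¹ ≡ 8 (mod 11), so λ ≡ 8.
  x = λ² - 3 - 10 = 64 - 13 ≡ 7; y = λ·(3 - 7) - 9 ≡ 3. → (7, 3)
6Q: (7, 3) + (10, 10). λ = (10 - 3)/(10 - 7) ≡ 7/3 mod 11. 3⁻¹ ≡ 4 (mod 11) since 3·4 = 12 ≡ 1, so λ ≡ 6.
  x = λ² - 7 - 10 = 36 - 17 ≡ 8; y = λ·(7 - 8) - 3 ≡ 2. → (8, 2)
7Q: (8, 2) + (10, 10). λ = (10 - 2)/(10 - 8) ≡ 8/2 mod 11. 2⁻¹ ≡ 6 (mod 11), so λ ≡ 4.
  x = λ² - 8 - 10 = 16 - 18 ≡ 9; y = λ·(8 - 9) - 2 ≡ 5. → (9, 5)
8Q: (9, 5) + (10, 10). λ = (10 - 5)/(10 - 9) ≡ 5/1 mod 11. 1⁻¹ ≡ 1 (mod 11), so λ ≡ 5.
  x = λ² - 9 - 10 = 25 - 19 ≡ 6; y = λ·(9 - 6) - 5 ≡ 10. → (6, 10)

(6, 10)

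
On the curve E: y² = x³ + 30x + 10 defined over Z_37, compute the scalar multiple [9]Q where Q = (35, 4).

Double-and-add on 9 = (1001)₂. Start with Q = (35, 4) for the leading 1-bit.
double: tangent at (35, 4): λ = (3·35² + 30)/(2·4) ≡ 5/8. 8⁻¹ ≡ 14 (mod 37) since 8·14 = 112 ≡ 1, so λ ≡ 5·14 ≡ 33.
  x = λ² - 35 - 35 = 1089 - 70 ≡ 20; y = λ·(35 - 20) - 4 ≡ 10. → (20, 10)
double: tangent at (20, 10): λ = (3·20² + 30)/(2·10) ≡ 9/20. 20⁻¹ ≡ 13 (mod 37) since 20·13 = 260 ≡ 1, so λ ≡ 9·13 ≡ 6.
  x = λ² - 20 - 20 = 36 - 40 ≡ 33; y = λ·(20 - 33) - 10 ≡ 23. → (33, 23)
double: tangent at (33, 23): λ = (3·33² + 30)/(2·23) ≡ 4/9. 9⁻¹ ≡ 33 (mod 37) since 9·33 = 297 ≡ 1, so λ ≡ 4·33 ≡ 21.
  x = λ² - 33 - 33 = 441 - 66 ≡ 5; y = λ·(33 - 5) - 23 ≡ 10. → (5, 10)
add Q: (5, 10) + (35, 4). λ = (4 - 10)/(35 - 5) ≡ 31/30 mod 37. 30⁻¹ ≡ 21 (mod 37), so λ ≡ 22.
  x = λ² - 5 - 35 = 484 - 40 ≡ 0; y = λ·(5 - 0) - 10 ≡ 26. → (0, 26)

(0, 26)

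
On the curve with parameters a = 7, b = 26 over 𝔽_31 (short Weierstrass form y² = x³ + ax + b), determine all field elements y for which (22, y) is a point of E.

3, 28

x³ + 7x + 26 = 10828 ≡ 9 (mod 31).
Square roots of 9 mod 31: 3 and 28 (since 3² = 9 ≡ 9).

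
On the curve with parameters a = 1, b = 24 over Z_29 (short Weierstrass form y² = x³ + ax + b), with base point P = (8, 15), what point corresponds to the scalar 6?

(13, 1)

Repeated addition: build up to 6P.
2P: tangent at (8, 15): λ = (3·8² + 1)/(2·15) ≡ 19/1. 1⁻¹ ≡ 1 (mod 29) since 1·1 = 1 ≡ 1, so λ ≡ 19·1 ≡ 19.
  x = λ² - 8 - 8 = 361 - 16 ≡ 26; y = λ·(8 - 26) - 15 ≡ 20. → (26, 20)
3P: (26, 20) + (8, 15). λ = (15 - 20)/(8 - 26) ≡ 24/11 mod 29. 11⁻¹ ≡ 8 (mod 29) since 11·8 = 88 ≡ 1, so λ ≡ 18.
  x = λ² - 26 - 8 = 324 - 34 ≡ 0; y = λ·(26 - 0) - 20 ≡ 13. → (0, 13)
4P: (0, 13) + (8, 15). λ = (15 - 13)/(8 - 0) ≡ 2/8 mod 29. 8⁻¹ ≡ 11 (mod 29) since 8·11 = 88 ≡ 1, so λ ≡ 22.
  x = λ² - 0 - 8 = 484 - 8 ≡ 12; y = λ·(0 - 12) - 13 ≡ 13. → (12, 13)
5P: (12, 13) + (8, 15). λ = (15 - 13)/(8 - 12) ≡ 2/25 mod 29. 25⁻¹ ≡ 7 (mod 29) since 25·7 = 175 ≡ 1, so λ ≡ 14.
  x = λ² - 12 - 8 = 196 - 20 ≡ 2; y = λ·(12 - 2) - 13 ≡ 11. → (2, 11)
6P: (2, 11) + (8, 15). λ = (15 - 11)/(8 - 2) ≡ 4/6 mod 29. 6⁻¹ ≡ 5 (mod 29) since 6·5 = 30 ≡ 1, so λ ≡ 20.
  x = λ² - 2 - 8 = 400 - 10 ≡ 13; y = λ·(2 - 13) - 11 ≡ 1. → (13, 1)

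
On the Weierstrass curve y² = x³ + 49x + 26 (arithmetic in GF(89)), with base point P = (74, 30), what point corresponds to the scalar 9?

Double-and-add on 9 = (1001)₂. Start with P = (74, 30) for the leading 1-bit.
double: tangent at (74, 30): λ = (3·74² + 49)/(2·30) ≡ 12/60. 60⁻¹ ≡ 46 (mod 89) since 60·46 = 2760 ≡ 1, so λ ≡ 12·46 ≡ 18.
  x = λ² - 74 - 74 = 324 - 148 ≡ 87; y = λ·(74 - 87) - 30 ≡ 3. → (87, 3)
double: tangent at (87, 3): λ = (3·87² + 49)/(2·3) ≡ 61/6. 6⁻¹ ≡ 15 (mod 89) since 6·15 = 90 ≡ 1, so λ ≡ 61·15 ≡ 25.
  x = λ² - 87 - 87 = 625 - 174 ≡ 6; y = λ·(87 - 6) - 3 ≡ 64. → (6, 64)
double: tangent at (6, 64): λ = (3·6² + 49)/(2·64) ≡ 68/39. 39⁻¹ ≡ 16 (mod 89), so λ ≡ 68·16 ≡ 20.
  x = λ² - 6 - 6 = 400 - 12 ≡ 32; y = λ·(6 - 32) - 64 ≡ 39. → (32, 39)
add P: (32, 39) + (74, 30). λ = (30 - 39)/(74 - 32) ≡ 80/42 mod 89. 42⁻¹ ≡ 53 (mod 89), so λ ≡ 57.
  x = λ² - 32 - 74 = 3249 - 106 ≡ 28; y = λ·(32 - 28) - 39 ≡ 11. → (28, 11)

(28, 11)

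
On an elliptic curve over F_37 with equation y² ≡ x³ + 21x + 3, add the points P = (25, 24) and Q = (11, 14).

(0, 15)

(25, 24) + (11, 14). λ = (14 - 24)/(11 - 25) ≡ 27/23 mod 37. 23⁻¹ ≡ 29 (mod 37) since 23·29 = 667 ≡ 1, so λ ≡ 6.
  x = λ² - 25 - 11 = 36 - 36 ≡ 0; y = λ·(25 - 0) - 24 ≡ 15. → (0, 15)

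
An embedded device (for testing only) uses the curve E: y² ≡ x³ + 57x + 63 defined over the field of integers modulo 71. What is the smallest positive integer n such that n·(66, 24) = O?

2P: tangent at (66, 24): λ = (3·66² + 57)/(2·24) ≡ 61/48. 48⁻¹ ≡ 37 (mod 71), so λ ≡ 61·37 ≡ 56.
  x = λ² - 66 - 66 = 3136 - 132 ≡ 22; y = λ·(66 - 22) - 24 ≡ 26. → (22, 26)
3P: (22, 26) + (66, 24). λ = (24 - 26)/(66 - 22) ≡ 69/44 mod 71. 44⁻¹ ≡ 21 (mod 71) since 44·21 = 924 ≡ 1, so λ ≡ 29.
  x = λ² - 22 - 66 = 841 - 88 ≡ 43; y = λ·(22 - 43) - 26 ≡ 4. → (43, 4)
4P: (43, 4) + (66, 24). λ = (24 - 4)/(66 - 43) ≡ 20/23 mod 71. 23⁻¹ ≡ 34 (mod 71) since 23·34 = 782 ≡ 1, so λ ≡ 41.
  x = λ² - 43 - 66 = 1681 - 109 ≡ 10; y = λ·(43 - 10) - 4 ≡ 0. → (10, 0)
5P: (10, 0) + (66, 24). λ = (24 - 0)/(66 - 10) ≡ 24/56 mod 71. 56⁻¹ ≡ 52 (mod 71), so λ ≡ 41.
  x = λ² - 10 - 66 = 1681 - 76 ≡ 43; y = λ·(10 - 43) - 0 ≡ 67. → (43, 67)
6P: (43, 67) + (66, 24). λ = (24 - 67)/(66 - 43) ≡ 28/23 mod 71. 23⁻¹ ≡ 34 (mod 71) since 23·34 = 782 ≡ 1, so λ ≡ 29.
  x = λ² - 43 - 66 = 841 - 109 ≡ 22; y = λ·(43 - 22) - 67 ≡ 45. → (22, 45)
7P: (22, 45) + (66, 24). λ = (24 - 45)/(66 - 22) ≡ 50/44 mod 71. 44⁻¹ ≡ 21 (mod 71) since 44·21 = 924 ≡ 1, so λ ≡ 56.
  x = λ² - 22 - 66 = 3136 - 88 ≡ 66; y = λ·(22 - 66) - 45 ≡ 47. → (66, 47)
8P: (66, 47) + (66, 24): same x and y₁ ≡ -y₂, so the sum is O.
8P = O, so the order is 8.

8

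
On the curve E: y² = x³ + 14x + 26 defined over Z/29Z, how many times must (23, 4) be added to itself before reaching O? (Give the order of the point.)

2P: tangent at (23, 4): λ = (3·23² + 14)/(2·4) ≡ 6/8. 8⁻¹ ≡ 11 (mod 29) since 8·11 = 88 ≡ 1, so λ ≡ 6·11 ≡ 8.
  x = λ² - 23 - 23 = 64 - 46 ≡ 18; y = λ·(23 - 18) - 4 ≡ 7. → (18, 7)
3P: (18, 7) + (23, 4). λ = (4 - 7)/(23 - 18) ≡ 26/5 mod 29. 5⁻¹ ≡ 6 (mod 29), so λ ≡ 11.
  x = λ² - 18 - 23 = 121 - 41 ≡ 22; y = λ·(18 - 22) - 7 ≡ 7. → (22, 7)
4P: (22, 7) + (23, 4). λ = (4 - 7)/(23 - 22) ≡ 26/1 mod 29. 1⁻¹ ≡ 1 (mod 29), so λ ≡ 26.
  x = λ² - 22 - 23 = 676 - 45 ≡ 22; y = λ·(22 - 22) - 7 ≡ 22. → (22, 22)
5P: (22, 22) + (23, 4). λ = (4 - 22)/(23 - 22) ≡ 11/1 mod 29. 1⁻¹ ≡ 1 (mod 29), so λ ≡ 11.
  x = λ² - 22 - 23 = 121 - 45 ≡ 18; y = λ·(22 - 18) - 22 ≡ 22. → (18, 22)
6P: (18, 22) + (23, 4). λ = (4 - 22)/(23 - 18) ≡ 11/5 mod 29. 5⁻¹ ≡ 6 (mod 29), so λ ≡ 8.
  x = λ² - 18 - 23 = 64 - 41 ≡ 23; y = λ·(18 - 23) - 22 ≡ 25. → (23, 25)
7P: (23, 25) + (23, 4): same x and y₁ ≡ -y₂, so the sum is O.
7P = O, so the order is 7.

7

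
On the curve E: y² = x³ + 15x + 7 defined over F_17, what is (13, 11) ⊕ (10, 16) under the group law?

(13, 11) + (10, 16). λ = (16 - 11)/(10 - 13) ≡ 5/14 mod 17. 14⁻¹ ≡ 11 (mod 17), so λ ≡ 4.
  x = λ² - 13 - 10 = 16 - 23 ≡ 10; y = λ·(13 - 10) - 11 ≡ 1. → (10, 1)

(10, 1)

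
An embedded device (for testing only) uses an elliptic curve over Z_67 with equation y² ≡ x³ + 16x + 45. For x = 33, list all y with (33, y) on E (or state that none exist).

14, 53

x³ + 16x + 45 = 36510 ≡ 62 (mod 67).
Square roots of 62 mod 67: 14 and 53 (since 14² = 196 ≡ 62).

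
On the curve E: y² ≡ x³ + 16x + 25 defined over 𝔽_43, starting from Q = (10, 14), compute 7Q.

(10, 29)

Repeated addition: build up to 7Q.
2Q: tangent at (10, 14): λ = (3·10² + 16)/(2·14) ≡ 15/28. 28⁻¹ ≡ 20 (mod 43) since 28·20 = 560 ≡ 1, so λ ≡ 15·20 ≡ 42.
  x = λ² - 10 - 10 = 1764 - 20 ≡ 24; y = λ·(10 - 24) - 14 ≡ 0. → (24, 0)
3Q: (24, 0) + (10, 14). λ = (14 - 0)/(10 - 24) ≡ 14/29 mod 43. 29⁻¹ ≡ 3 (mod 43), so λ ≡ 42.
  x = λ² - 24 - 10 = 1764 - 34 ≡ 10; y = λ·(24 - 10) - 0 ≡ 29. → (10, 29)
4Q: (10, 29) + (10, 14): same x and y₁ ≡ -y₂, so the sum is 𝒪.
5Q: 𝒪 + (10, 14) = (10, 14) (identity).
6Q: tangent at (10, 14): λ = (3·10² + 16)/(2·14) ≡ 15/28. 28⁻¹ ≡ 20 (mod 43) since 28·20 = 560 ≡ 1, so λ ≡ 15·20 ≡ 42.
  x = λ² - 10 - 10 = 1764 - 20 ≡ 24; y = λ·(10 - 24) - 14 ≡ 0. → (24, 0)
7Q: (24, 0) + (10, 14). λ = (14 - 0)/(10 - 24) ≡ 14/29 mod 43. 29⁻¹ ≡ 3 (mod 43) since 29·3 = 87 ≡ 1, so λ ≡ 42.
  x = λ² - 24 - 10 = 1764 - 34 ≡ 10; y = λ·(24 - 10) - 0 ≡ 29. → (10, 29)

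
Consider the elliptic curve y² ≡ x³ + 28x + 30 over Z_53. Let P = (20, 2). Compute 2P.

(28, 33)

tangent at (20, 2): λ = (3·20² + 28)/(2·2) ≡ 9/4. 4⁻¹ ≡ 40 (mod 53), so λ ≡ 9·40 ≡ 42.
  x = λ² - 20 - 20 = 1764 - 40 ≡ 28; y = λ·(20 - 28) - 2 ≡ 33. → (28, 33)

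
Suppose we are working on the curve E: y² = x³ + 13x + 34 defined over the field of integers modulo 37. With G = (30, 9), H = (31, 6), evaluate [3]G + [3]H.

First 3G:
Repeated addition: build up to 3G.
2G: tangent at (30, 9): λ = (3·30² + 13)/(2·9) ≡ 12/18. 18⁻¹ ≡ 35 (mod 37), so λ ≡ 12·35 ≡ 13.
  x = λ² - 30 - 30 = 169 - 60 ≡ 35; y = λ·(30 - 35) - 9 ≡ 0. → (35, 0)
3G: (35, 0) + (30, 9). λ = (9 - 0)/(30 - 35) ≡ 9/32 mod 37. 32⁻¹ ≡ 22 (mod 37), so λ ≡ 13.
  x = λ² - 35 - 30 = 169 - 65 ≡ 30; y = λ·(35 - 30) - 0 ≡ 28. → (30, 28)
3G = (30, 28).
Next 3H:
Repeated addition: build up to 3H.
2H: tangent at (31, 6): λ = (3·31² + 13)/(2·6) ≡ 10/12. 12⁻¹ ≡ 34 (mod 37), so λ ≡ 10·34 ≡ 7.
  x = λ² - 31 - 31 = 49 - 62 ≡ 24; y = λ·(31 - 24) - 6 ≡ 6. → (24, 6)
3H: (24, 6) + (31, 6). λ = (6 - 6)/(31 - 24) ≡ 0/7 mod 37. 7⁻¹ ≡ 16 (mod 37), so λ ≡ 0.
  x = λ² - 24 - 31 = 0 - 55 ≡ 19; y = λ·(24 - 19) - 6 ≡ 31. → (19, 31)
3H = (19, 31).
Finally 3G + 3H:
(30, 28) + (19, 31). λ = (31 - 28)/(19 - 30) ≡ 3/26 mod 37. 26⁻¹ ≡ 10 (mod 37), so λ ≡ 30.
  x = λ² - 30 - 19 = 900 - 49 ≡ 0; y = λ·(30 - 0) - 28 ≡ 21. → (0, 21)

(0, 21)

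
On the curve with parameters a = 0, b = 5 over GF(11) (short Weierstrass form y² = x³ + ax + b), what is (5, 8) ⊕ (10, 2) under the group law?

(8, 0)

(5, 8) + (10, 2). λ = (2 - 8)/(10 - 5) ≡ 5/5 mod 11. 5⁻¹ ≡ 9 (mod 11) since 5·9 = 45 ≡ 1, so λ ≡ 1.
  x = λ² - 5 - 10 = 1 - 15 ≡ 8; y = λ·(5 - 8) - 8 ≡ 0. → (8, 0)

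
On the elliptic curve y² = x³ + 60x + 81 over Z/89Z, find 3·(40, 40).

(15, 66)

Write Q = (40, 40).
Repeated addition: build up to 3Q.
2Q: tangent at (40, 40): λ = (3·40² + 60)/(2·40) ≡ 54/80. 80⁻¹ ≡ 79 (mod 89) since 80·79 = 6320 ≡ 1, so λ ≡ 54·79 ≡ 83.
  x = λ² - 40 - 40 = 6889 - 80 ≡ 45; y = λ·(40 - 45) - 40 ≡ 79. → (45, 79)
3Q: (45, 79) + (40, 40). λ = (40 - 79)/(40 - 45) ≡ 50/84 mod 89. 84⁻¹ ≡ 71 (mod 89) since 84·71 = 5964 ≡ 1, so λ ≡ 79.
  x = λ² - 45 - 40 = 6241 - 85 ≡ 15; y = λ·(45 - 15) - 79 ≡ 66. → (15, 66)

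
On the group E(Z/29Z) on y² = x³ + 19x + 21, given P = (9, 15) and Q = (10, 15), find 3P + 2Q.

First 3P:
Repeated addition: build up to 3P.
2P: tangent at (9, 15): λ = (3·9² + 19)/(2·15) ≡ 1/1. 1⁻¹ ≡ 1 (mod 29), so λ ≡ 1·1 ≡ 1.
  x = λ² - 9 - 9 = 1 - 18 ≡ 12; y = λ·(9 - 12) - 15 ≡ 11. → (12, 11)
3P: (12, 11) + (9, 15). λ = (15 - 11)/(9 - 12) ≡ 4/26 mod 29. 26⁻¹ ≡ 19 (mod 29), so λ ≡ 18.
  x = λ² - 12 - 9 = 324 - 21 ≡ 13; y = λ·(12 - 13) - 11 ≡ 0. → (13, 0)
3P = (13, 0).
Next 2Q:
Repeated addition: build up to 2Q.
2Q: tangent at (10, 15): λ = (3·10² + 19)/(2·15) ≡ 0/1. 1⁻¹ ≡ 1 (mod 29), so λ ≡ 0·1 ≡ 0.
  x = λ² - 10 - 10 = 0 - 20 ≡ 9; y = λ·(10 - 9) - 15 ≡ 14. → (9, 14)
2Q = (9, 14).
Finally 3P + 2Q:
(13, 0) + (9, 14). λ = (14 - 0)/(9 - 13) ≡ 14/25 mod 29. 25⁻¹ ≡ 7 (mod 29) since 25·7 = 175 ≡ 1, so λ ≡ 11.
  x = λ² - 13 - 9 = 121 - 22 ≡ 12; y = λ·(13 - 12) - 0 ≡ 11. → (12, 11)

(12, 11)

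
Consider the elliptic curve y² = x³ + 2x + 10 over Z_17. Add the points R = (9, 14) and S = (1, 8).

(15, 7)

(9, 14) + (1, 8). λ = (8 - 14)/(1 - 9) ≡ 11/9 mod 17. 9⁻¹ ≡ 2 (mod 17) since 9·2 = 18 ≡ 1, so λ ≡ 5.
  x = λ² - 9 - 1 = 25 - 10 ≡ 15; y = λ·(9 - 15) - 14 ≡ 7. → (15, 7)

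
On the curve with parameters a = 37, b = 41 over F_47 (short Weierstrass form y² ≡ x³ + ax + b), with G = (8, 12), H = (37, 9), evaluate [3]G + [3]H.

(7, 19)

First 3G:
Repeated addition: build up to 3G.
2G: tangent at (8, 12): λ = (3·8² + 37)/(2·12) ≡ 41/24. 24⁻¹ ≡ 2 (mod 47), so λ ≡ 41·2 ≡ 35.
  x = λ² - 8 - 8 = 1225 - 16 ≡ 34; y = λ·(8 - 34) - 12 ≡ 18. → (34, 18)
3G: (34, 18) + (8, 12). λ = (12 - 18)/(8 - 34) ≡ 41/21 mod 47. 21⁻¹ ≡ 9 (mod 47) since 21·9 = 189 ≡ 1, so λ ≡ 40.
  x = λ² - 34 - 8 = 1600 - 42 ≡ 7; y = λ·(34 - 7) - 18 ≡ 28. → (7, 28)
3G = (7, 28).
Next 3H:
Repeated addition: build up to 3H.
2H: tangent at (37, 9): λ = (3·37² + 37)/(2·9) ≡ 8/18. 18⁻¹ ≡ 34 (mod 47) since 18·34 = 612 ≡ 1, so λ ≡ 8·34 ≡ 37.
  x = λ² - 37 - 37 = 1369 - 74 ≡ 26; y = λ·(37 - 26) - 9 ≡ 22. → (26, 22)
3H: (26, 22) + (37, 9). λ = (9 - 22)/(37 - 26) ≡ 34/11 mod 47. 11⁻¹ ≡ 30 (mod 47), so λ ≡ 33.
  x = λ² - 26 - 37 = 1089 - 63 ≡ 39; y = λ·(26 - 39) - 22 ≡ 19. → (39, 19)
3H = (39, 19).
Finally 3G + 3H:
(7, 28) + (39, 19). λ = (19 - 28)/(39 - 7) ≡ 38/32 mod 47. 32⁻¹ ≡ 25 (mod 47) since 32·25 = 800 ≡ 1, so λ ≡ 10.
  x = λ² - 7 - 39 = 100 - 46 ≡ 7; y = λ·(7 - 7) - 28 ≡ 19. → (7, 19)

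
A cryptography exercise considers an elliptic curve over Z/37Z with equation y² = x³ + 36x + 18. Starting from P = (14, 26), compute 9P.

(10, 3)

Double-and-add on 9 = (1001)₂. Start with P = (14, 26) for the leading 1-bit.
double: tangent at (14, 26): λ = (3·14² + 36)/(2·26) ≡ 32/15. 15⁻¹ ≡ 5 (mod 37), so λ ≡ 32·5 ≡ 12.
  x = λ² - 14 - 14 = 144 - 28 ≡ 5; y = λ·(14 - 5) - 26 ≡ 8. → (5, 8)
double: tangent at (5, 8): λ = (3·5² + 36)/(2·8) ≡ 0/16. 16⁻¹ ≡ 7 (mod 37) since 16·7 = 112 ≡ 1, so λ ≡ 0·7 ≡ 0.
  x = λ² - 5 - 5 = 0 - 10 ≡ 27; y = λ·(5 - 27) - 8 ≡ 29. → (27, 29)
double: tangent at (27, 29): λ = (3·27² + 36)/(2·29) ≡ 3/21. 21⁻¹ ≡ 30 (mod 37) since 21·30 = 630 ≡ 1, so λ ≡ 3·30 ≡ 16.
  x = λ² - 27 - 27 = 256 - 54 ≡ 17; y = λ·(27 - 17) - 29 ≡ 20. → (17, 20)
add P: (17, 20) + (14, 26). λ = (26 - 20)/(14 - 17) ≡ 6/34 mod 37. 34⁻¹ ≡ 12 (mod 37), so λ ≡ 35.
  x = λ² - 17 - 14 = 1225 - 31 ≡ 10; y = λ·(17 - 10) - 20 ≡ 3. → (10, 3)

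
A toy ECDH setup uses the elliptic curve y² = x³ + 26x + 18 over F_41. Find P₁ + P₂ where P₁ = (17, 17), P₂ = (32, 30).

(17, 17) + (32, 30). λ = (30 - 17)/(32 - 17) ≡ 13/15 mod 41. 15⁻¹ ≡ 11 (mod 41), so λ ≡ 20.
  x = λ² - 17 - 32 = 400 - 49 ≡ 23; y = λ·(17 - 23) - 17 ≡ 27. → (23, 27)

(23, 27)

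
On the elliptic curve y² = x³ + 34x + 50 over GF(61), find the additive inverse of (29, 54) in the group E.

(29, 7)

-(29, 54) = (29, -54 mod 61) = (29, 7).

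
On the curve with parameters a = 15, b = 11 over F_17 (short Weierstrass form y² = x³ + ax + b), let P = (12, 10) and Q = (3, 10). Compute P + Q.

(2, 7)

(12, 10) + (3, 10). λ = (10 - 10)/(3 - 12) ≡ 0/8 mod 17. 8⁻¹ ≡ 15 (mod 17), so λ ≡ 0.
  x = λ² - 12 - 3 = 0 - 15 ≡ 2; y = λ·(12 - 2) - 10 ≡ 7. → (2, 7)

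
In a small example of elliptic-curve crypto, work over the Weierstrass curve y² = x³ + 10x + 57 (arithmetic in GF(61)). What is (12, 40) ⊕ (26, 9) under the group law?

(12, 40) + (26, 9). λ = (9 - 40)/(26 - 12) ≡ 30/14 mod 61. 14⁻¹ ≡ 48 (mod 61) since 14·48 = 672 ≡ 1, so λ ≡ 37.
  x = λ² - 12 - 26 = 1369 - 38 ≡ 50; y = λ·(12 - 50) - 40 ≡ 18. → (50, 18)

(50, 18)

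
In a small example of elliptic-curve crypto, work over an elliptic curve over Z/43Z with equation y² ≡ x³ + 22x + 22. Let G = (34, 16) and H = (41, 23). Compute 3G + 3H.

First 3G:
Repeated addition: build up to 3G.
2G: tangent at (34, 16): λ = (3·34² + 22)/(2·16) ≡ 7/32. 32⁻¹ ≡ 39 (mod 43), so λ ≡ 7·39 ≡ 15.
  x = λ² - 34 - 34 = 225 - 68 ≡ 28; y = λ·(34 - 28) - 16 ≡ 31. → (28, 31)
3G: (28, 31) + (34, 16). λ = (16 - 31)/(34 - 28) ≡ 28/6 mod 43. 6⁻¹ ≡ 36 (mod 43), so λ ≡ 19.
  x = λ² - 28 - 34 = 361 - 62 ≡ 41; y = λ·(28 - 41) - 31 ≡ 23. → (41, 23)
3G = (41, 23).
Next 3H:
Repeated addition: build up to 3H.
2H: tangent at (41, 23): λ = (3·41² + 22)/(2·23) ≡ 34/3. 3⁻¹ ≡ 29 (mod 43) since 3·29 = 87 ≡ 1, so λ ≡ 34·29 ≡ 40.
  x = λ² - 41 - 41 = 1600 - 82 ≡ 13; y = λ·(41 - 13) - 23 ≡ 22. → (13, 22)
3H: (13, 22) + (41, 23). λ = (23 - 22)/(41 - 13) ≡ 1/28 mod 43. 28⁻¹ ≡ 20 (mod 43) since 28·20 = 560 ≡ 1, so λ ≡ 20.
  x = λ² - 13 - 41 = 400 - 54 ≡ 2; y = λ·(13 - 2) - 22 ≡ 26. → (2, 26)
3H = (2, 26).
Finally 3G + 3H:
(41, 23) + (2, 26). λ = (26 - 23)/(2 - 41) ≡ 3/4 mod 43. 4⁻¹ ≡ 11 (mod 43), so λ ≡ 33.
  x = λ² - 41 - 2 = 1089 - 43 ≡ 14; y = λ·(41 - 14) - 23 ≡ 8. → (14, 8)

(14, 8)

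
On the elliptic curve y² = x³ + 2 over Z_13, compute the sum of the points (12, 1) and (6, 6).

(12, 1) + (6, 6). λ = (6 - 1)/(6 - 12) ≡ 5/7 mod 13. 7⁻¹ ≡ 2 (mod 13) since 7·2 = 14 ≡ 1, so λ ≡ 10.
  x = λ² - 12 - 6 = 100 - 18 ≡ 4; y = λ·(12 - 4) - 1 ≡ 1. → (4, 1)

(4, 1)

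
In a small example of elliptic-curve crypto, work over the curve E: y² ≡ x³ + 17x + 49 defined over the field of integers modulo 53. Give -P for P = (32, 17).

-(32, 17) = (32, -17 mod 53) = (32, 36).

(32, 36)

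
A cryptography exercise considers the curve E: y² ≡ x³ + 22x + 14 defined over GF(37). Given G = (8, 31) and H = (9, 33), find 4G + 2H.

First 4G:
Double-and-add on 4 = (100)₂. Start with G = (8, 31) for the leading 1-bit.
double: tangent at (8, 31): λ = (3·8² + 22)/(2·31) ≡ 29/25. 25⁻¹ ≡ 3 (mod 37) since 25·3 = 75 ≡ 1, so λ ≡ 29·3 ≡ 13.
  x = λ² - 8 - 8 = 169 - 16 ≡ 5; y = λ·(8 - 5) - 31 ≡ 8. → (5, 8)
double: tangent at (5, 8): λ = (3·5² + 22)/(2·8) ≡ 23/16. 16⁻¹ ≡ 7 (mod 37) since 16·7 = 112 ≡ 1, so λ ≡ 23·7 ≡ 13.
  x = λ² - 5 - 5 = 169 - 10 ≡ 11; y = λ·(5 - 11) - 8 ≡ 25. → (11, 25)
4G = (11, 25).
Next 2H:
Repeated addition: build up to 2H.
2H: tangent at (9, 33): λ = (3·9² + 22)/(2·33) ≡ 6/29. 29⁻¹ ≡ 23 (mod 37) since 29·23 = 667 ≡ 1, so λ ≡ 6·23 ≡ 27.
  x = λ² - 9 - 9 = 729 - 18 ≡ 8; y = λ·(9 - 8) - 33 ≡ 31. → (8, 31)
2H = (8, 31).
Finally 4G + 2H:
(11, 25) + (8, 31). λ = (31 - 25)/(8 - 11) ≡ 6/34 mod 37. 34⁻¹ ≡ 12 (mod 37), so λ ≡ 35.
  x = λ² - 11 - 8 = 1225 - 19 ≡ 22; y = λ·(11 - 22) - 25 ≡ 34. → (22, 34)

(22, 34)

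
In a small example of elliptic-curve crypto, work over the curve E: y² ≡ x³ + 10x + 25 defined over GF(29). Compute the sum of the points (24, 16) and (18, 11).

(24, 16) + (18, 11). λ = (11 - 16)/(18 - 24) ≡ 24/23 mod 29. 23⁻¹ ≡ 24 (mod 29) since 23·24 = 552 ≡ 1, so λ ≡ 25.
  x = λ² - 24 - 18 = 625 - 42 ≡ 3; y = λ·(24 - 3) - 16 ≡ 16. → (3, 16)

(3, 16)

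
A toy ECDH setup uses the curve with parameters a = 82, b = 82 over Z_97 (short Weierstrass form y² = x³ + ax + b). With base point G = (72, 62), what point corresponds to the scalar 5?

(30, 32)

Double-and-add on 5 = (101)₂. Start with G = (72, 62) for the leading 1-bit.
double: tangent at (72, 62): λ = (3·72² + 82)/(2·62) ≡ 17/27. 27⁻¹ ≡ 18 (mod 97) since 27·18 = 486 ≡ 1, so λ ≡ 17·18 ≡ 15.
  x = λ² - 72 - 72 = 225 - 144 ≡ 81; y = λ·(72 - 81) - 62 ≡ 94. → (81, 94)
double: tangent at (81, 94): λ = (3·81² + 82)/(2·94) ≡ 74/91. 91⁻¹ ≡ 16 (mod 97) since 91·16 = 1456 ≡ 1, so λ ≡ 74·16 ≡ 20.
  x = λ² - 81 - 81 = 400 - 162 ≡ 44; y = λ·(81 - 44) - 94 ≡ 64. → (44, 64)
add G: (44, 64) + (72, 62). λ = (62 - 64)/(72 - 44) ≡ 95/28 mod 97. 28⁻¹ ≡ 52 (mod 97), so λ ≡ 90.
  x = λ² - 44 - 72 = 8100 - 116 ≡ 30; y = λ·(44 - 30) - 64 ≡ 32. → (30, 32)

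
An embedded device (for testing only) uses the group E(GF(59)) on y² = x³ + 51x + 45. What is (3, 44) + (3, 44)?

tangent at (3, 44): λ = (3·3² + 51)/(2·44) ≡ 19/29. 29⁻¹ ≡ 57 (mod 59), so λ ≡ 19·57 ≡ 21.
  x = λ² - 3 - 3 = 441 - 6 ≡ 22; y = λ·(3 - 22) - 44 ≡ 29. → (22, 29)

(22, 29)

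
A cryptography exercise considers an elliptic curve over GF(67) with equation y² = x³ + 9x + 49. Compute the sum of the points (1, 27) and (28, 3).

(1, 27) + (28, 3). λ = (3 - 27)/(28 - 1) ≡ 43/27 mod 67. 27⁻¹ ≡ 5 (mod 67), so λ ≡ 14.
  x = λ² - 1 - 28 = 196 - 29 ≡ 33; y = λ·(1 - 33) - 27 ≡ 61. → (33, 61)

(33, 61)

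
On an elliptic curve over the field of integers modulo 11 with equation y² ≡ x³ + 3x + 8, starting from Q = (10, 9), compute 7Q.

(10, 2)

Double-and-add on 7 = (111)₂. Start with Q = (10, 9) for the leading 1-bit.
double: tangent at (10, 9): λ = (3·10² + 3)/(2·9) ≡ 6/7. 7⁻¹ ≡ 8 (mod 11) since 7·8 = 56 ≡ 1, so λ ≡ 6·8 ≡ 4.
  x = λ² - 10 - 10 = 16 - 20 ≡ 7; y = λ·(10 - 7) - 9 ≡ 3. → (7, 3)
add Q: (7, 3) + (10, 9). λ = (9 - 3)/(10 - 7) ≡ 6/3 mod 11. 3⁻¹ ≡ 4 (mod 11) since 3·4 = 12 ≡ 1, so λ ≡ 2.
  x = λ² - 7 - 10 = 4 - 17 ≡ 9; y = λ·(7 - 9) - 3 ≡ 4. → (9, 4)
double: tangent at (9, 4): λ = (3·9² + 3)/(2·4) ≡ 4/8. 8⁻¹ ≡ 7 (mod 11), so λ ≡ 4·7 ≡ 6.
  x = λ² - 9 - 9 = 36 - 18 ≡ 7; y = λ·(9 - 7) - 4 ≡ 8. → (7, 8)
add Q: (7, 8) + (10, 9). λ = (9 - 8)/(10 - 7) ≡ 1/3 mod 11. 3⁻¹ ≡ 4 (mod 11), so λ ≡ 4.
  x = λ² - 7 - 10 = 16 - 17 ≡ 10; y = λ·(7 - 10) - 8 ≡ 2. → (10, 2)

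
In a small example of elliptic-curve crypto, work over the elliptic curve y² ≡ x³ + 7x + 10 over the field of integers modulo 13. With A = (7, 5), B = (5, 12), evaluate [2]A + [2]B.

(9, 10)

First 2A:
Repeated addition: build up to 2A.
2A: tangent at (7, 5): λ = (3·7² + 7)/(2·5) ≡ 11/10. 10⁻¹ ≡ 4 (mod 13), so λ ≡ 11·4 ≡ 5.
  x = λ² - 7 - 7 = 25 - 14 ≡ 11; y = λ·(7 - 11) - 5 ≡ 1. → (11, 1)
2A = (11, 1).
Next 2B:
Repeated addition: build up to 2B.
2B: tangent at (5, 12): λ = (3·5² + 7)/(2·12) ≡ 4/11. 11⁻¹ ≡ 6 (mod 13), so λ ≡ 4·6 ≡ 11.
  x = λ² - 5 - 5 = 121 - 10 ≡ 7; y = λ·(5 - 7) - 12 ≡ 5. → (7, 5)
2B = (7, 5).
Finally 2A + 2B:
(11, 1) + (7, 5). λ = (5 - 1)/(7 - 11) ≡ 4/9 mod 13. 9⁻¹ ≡ 3 (mod 13) since 9·3 = 27 ≡ 1, so λ ≡ 12.
  x = λ² - 11 - 7 = 144 - 18 ≡ 9; y = λ·(11 - 9) - 1 ≡ 10. → (9, 10)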